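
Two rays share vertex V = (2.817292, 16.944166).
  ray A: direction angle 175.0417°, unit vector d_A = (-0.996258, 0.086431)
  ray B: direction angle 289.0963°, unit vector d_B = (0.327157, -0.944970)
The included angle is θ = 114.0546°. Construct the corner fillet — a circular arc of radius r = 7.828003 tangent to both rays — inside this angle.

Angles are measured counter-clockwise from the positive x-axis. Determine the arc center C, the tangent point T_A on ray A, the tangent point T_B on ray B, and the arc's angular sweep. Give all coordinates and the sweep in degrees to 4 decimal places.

center=(-2.9185,9.5844) T_A=(-2.2420,17.3831) T_B=(4.4787,12.1454) sweep=65.9454

bisector direction at 232.0690° = (-0.614712,-0.788752)
center distance |VC| = r/sin(θ/2) = 7.828003/sin(57.0273°) = 9.330937
C = V + |VC|·bis = (-2.9185,9.5844)
T_A = V + ((C−V)·d_A)·d_A = V + 5.0783·d_A = (-2.2420,17.3831)
T_B = V + ((C−V)·d_B)·d_B = V + 5.0783·d_B = (4.4787,12.1454)
sweep = 180° − θ = 65.9454°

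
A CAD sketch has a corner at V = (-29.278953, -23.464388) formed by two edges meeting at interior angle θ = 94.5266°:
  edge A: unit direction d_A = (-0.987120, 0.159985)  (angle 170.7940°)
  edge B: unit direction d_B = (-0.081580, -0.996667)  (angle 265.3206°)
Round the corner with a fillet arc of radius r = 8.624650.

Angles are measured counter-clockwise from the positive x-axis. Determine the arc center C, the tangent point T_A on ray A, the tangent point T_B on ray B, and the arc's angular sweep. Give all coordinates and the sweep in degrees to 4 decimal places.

center=(-38.5250,-30.7031) T_A=(-37.1451,-22.1895) T_B=(-29.9291,-31.4067) sweep=85.4734

bisector direction at 218.0573° = (-0.787395,-0.616449)
center distance |VC| = r/sin(θ/2) = 8.624650/sin(47.2633°) = 11.742524
C = V + |VC|·bis = (-38.5250,-30.7031)
T_A = V + ((C−V)·d_A)·d_A = V + 7.9688·d_A = (-37.1451,-22.1895)
T_B = V + ((C−V)·d_B)·d_B = V + 7.9688·d_B = (-29.9291,-31.4067)
sweep = 180° − θ = 85.4734°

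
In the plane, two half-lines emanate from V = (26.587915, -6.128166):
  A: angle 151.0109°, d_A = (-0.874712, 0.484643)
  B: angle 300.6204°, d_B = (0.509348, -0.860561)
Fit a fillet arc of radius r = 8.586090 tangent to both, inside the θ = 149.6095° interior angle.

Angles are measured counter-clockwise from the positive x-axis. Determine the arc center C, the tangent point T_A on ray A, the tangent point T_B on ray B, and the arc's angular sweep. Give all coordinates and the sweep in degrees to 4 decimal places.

center=(20.3869,-12.5083) T_A=(24.5481,-4.9980) T_B=(27.7757,-8.1350) sweep=30.3905

bisector direction at 225.8157° = (-0.696969,-0.717101)
center distance |VC| = r/sin(θ/2) = 8.586090/sin(74.8047°) = 8.897150
C = V + |VC|·bis = (20.3869,-12.5083)
T_A = V + ((C−V)·d_A)·d_A = V + 2.3320·d_A = (24.5481,-4.9980)
T_B = V + ((C−V)·d_B)·d_B = V + 2.3320·d_B = (27.7757,-8.1350)
sweep = 180° − θ = 30.3905°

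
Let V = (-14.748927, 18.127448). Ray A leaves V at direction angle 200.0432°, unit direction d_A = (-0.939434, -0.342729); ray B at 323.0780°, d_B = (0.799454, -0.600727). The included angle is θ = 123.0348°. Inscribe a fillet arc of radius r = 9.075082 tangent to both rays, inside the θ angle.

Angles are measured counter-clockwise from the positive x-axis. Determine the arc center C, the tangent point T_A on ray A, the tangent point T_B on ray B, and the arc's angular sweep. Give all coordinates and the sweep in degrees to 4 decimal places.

center=(-16.2642,7.9145) T_A=(-19.3745,16.4399) T_B=(-10.8126,15.1696) sweep=56.9652

bisector direction at 261.5606° = (-0.146763,-0.989172)
center distance |VC| = r/sin(θ/2) = 9.075082/sin(61.5174°) = 10.324772
C = V + |VC|·bis = (-16.2642,7.9145)
T_A = V + ((C−V)·d_A)·d_A = V + 4.9238·d_A = (-19.3745,16.4399)
T_B = V + ((C−V)·d_B)·d_B = V + 4.9238·d_B = (-10.8126,15.1696)
sweep = 180° − θ = 56.9652°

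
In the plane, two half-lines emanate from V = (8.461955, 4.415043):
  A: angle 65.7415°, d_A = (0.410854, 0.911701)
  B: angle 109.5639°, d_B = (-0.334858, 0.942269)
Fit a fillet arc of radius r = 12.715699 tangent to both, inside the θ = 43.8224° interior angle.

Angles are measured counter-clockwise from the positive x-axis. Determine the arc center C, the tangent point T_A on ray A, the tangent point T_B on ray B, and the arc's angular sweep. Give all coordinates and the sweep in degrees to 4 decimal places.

center=(9.8575,38.4613) T_A=(21.4505,33.2370) T_B=(-2.1241,34.2034) sweep=136.1776

bisector direction at 87.6527° = (0.040957,0.999161)
center distance |VC| = r/sin(θ/2) = 12.715699/sin(21.9112°) = 34.074894
C = V + |VC|·bis = (9.8575,38.4613)
T_A = V + ((C−V)·d_A)·d_A = V + 31.6134·d_A = (21.4505,33.2370)
T_B = V + ((C−V)·d_B)·d_B = V + 31.6134·d_B = (-2.1241,34.2034)
sweep = 180° − θ = 136.1776°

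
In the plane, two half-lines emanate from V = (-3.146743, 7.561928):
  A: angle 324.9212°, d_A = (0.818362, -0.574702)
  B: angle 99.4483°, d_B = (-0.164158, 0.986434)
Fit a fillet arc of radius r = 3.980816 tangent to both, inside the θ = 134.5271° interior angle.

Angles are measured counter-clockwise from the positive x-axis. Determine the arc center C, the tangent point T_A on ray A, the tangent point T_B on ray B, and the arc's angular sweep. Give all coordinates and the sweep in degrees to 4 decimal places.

bisector direction at 32.1848° = (0.846335,0.532651)
center distance |VC| = r/sin(θ/2) = 3.980816/sin(67.2635°) = 4.316219
C = V + |VC|·bis = (0.5062,9.8610)
T_A = V + ((C−V)·d_A)·d_A = V + 1.6682·d_A = (-1.7816,6.6032)
T_B = V + ((C−V)·d_B)·d_B = V + 1.6682·d_B = (-3.4206,9.2075)
sweep = 180° − θ = 45.4729°

center=(0.5062,9.8610) T_A=(-1.7816,6.6032) T_B=(-3.4206,9.2075) sweep=45.4729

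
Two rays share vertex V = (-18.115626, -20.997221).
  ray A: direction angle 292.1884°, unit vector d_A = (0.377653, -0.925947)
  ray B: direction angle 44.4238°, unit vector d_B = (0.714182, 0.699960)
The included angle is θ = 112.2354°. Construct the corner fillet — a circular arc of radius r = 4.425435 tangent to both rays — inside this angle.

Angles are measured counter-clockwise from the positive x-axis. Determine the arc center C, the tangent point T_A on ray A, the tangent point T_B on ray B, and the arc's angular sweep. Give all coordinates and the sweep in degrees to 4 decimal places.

bisector direction at 348.3061° = (0.979244,-0.202683)
center distance |VC| = r/sin(θ/2) = 4.425435/sin(56.1177°) = 5.330664
C = V + |VC|·bis = (-12.8956,-22.0777)
T_A = V + ((C−V)·d_A)·d_A = V + 2.9718·d_A = (-16.9933,-23.7489)
T_B = V + ((C−V)·d_B)·d_B = V + 2.9718·d_B = (-15.9932,-18.9171)
sweep = 180° − θ = 67.7646°

center=(-12.8956,-22.0777) T_A=(-16.9933,-23.7489) T_B=(-15.9932,-18.9171) sweep=67.7646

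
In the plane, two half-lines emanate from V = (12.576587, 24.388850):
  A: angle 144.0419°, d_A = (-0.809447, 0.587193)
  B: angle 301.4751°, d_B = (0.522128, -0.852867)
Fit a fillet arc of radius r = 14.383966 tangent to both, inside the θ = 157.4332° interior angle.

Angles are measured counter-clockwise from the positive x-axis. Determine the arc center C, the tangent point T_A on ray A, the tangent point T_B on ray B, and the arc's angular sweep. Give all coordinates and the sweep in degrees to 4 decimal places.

bisector direction at 222.7585° = (-0.734222,-0.678910)
center distance |VC| = r/sin(θ/2) = 14.383966/sin(78.7166°) = 14.667468
C = V + |VC|·bis = (1.8074,14.4310)
T_A = V + ((C−V)·d_A)·d_A = V + 2.8699·d_A = (10.2536,26.0740)
T_B = V + ((C−V)·d_B)·d_B = V + 2.8699·d_B = (14.0750,21.9412)
sweep = 180° − θ = 22.5668°

center=(1.8074,14.4310) T_A=(10.2536,26.0740) T_B=(14.0750,21.9412) sweep=22.5668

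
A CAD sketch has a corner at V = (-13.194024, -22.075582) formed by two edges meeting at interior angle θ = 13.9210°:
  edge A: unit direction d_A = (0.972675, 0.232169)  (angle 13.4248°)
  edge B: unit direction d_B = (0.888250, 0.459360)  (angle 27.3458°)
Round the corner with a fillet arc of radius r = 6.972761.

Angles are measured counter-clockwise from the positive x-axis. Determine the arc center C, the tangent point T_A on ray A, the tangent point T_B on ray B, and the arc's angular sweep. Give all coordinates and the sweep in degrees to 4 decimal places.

center=(40.7406,-2.0332) T_A=(42.3594,-8.8155) T_B=(37.5376,4.1603) sweep=166.0790

bisector direction at 20.3853° = (0.937371,0.348332)
center distance |VC| = r/sin(θ/2) = 6.972761/sin(6.9605°) = 57.538130
C = V + |VC|·bis = (40.7406,-2.0332)
T_A = V + ((C−V)·d_A)·d_A = V + 57.1141·d_A = (42.3594,-8.8155)
T_B = V + ((C−V)·d_B)·d_B = V + 57.1141·d_B = (37.5376,4.1603)
sweep = 180° − θ = 166.0790°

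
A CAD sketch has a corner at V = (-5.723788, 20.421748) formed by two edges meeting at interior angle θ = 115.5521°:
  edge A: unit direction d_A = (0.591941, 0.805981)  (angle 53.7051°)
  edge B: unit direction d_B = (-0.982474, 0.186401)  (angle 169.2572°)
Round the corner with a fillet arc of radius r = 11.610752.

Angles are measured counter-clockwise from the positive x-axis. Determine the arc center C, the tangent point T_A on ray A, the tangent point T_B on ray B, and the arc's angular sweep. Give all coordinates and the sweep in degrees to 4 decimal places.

center=(-10.7497,33.1932) T_A=(-1.3917,26.3203) T_B=(-12.9140,21.7859) sweep=64.4479

bisector direction at 111.4811° = (-0.366195,0.930538)
center distance |VC| = r/sin(θ/2) = 11.610752/sin(57.7760°) = 13.724774
C = V + |VC|·bis = (-10.7497,33.1932)
T_A = V + ((C−V)·d_A)·d_A = V + 7.3185·d_A = (-1.3917,26.3203)
T_B = V + ((C−V)·d_B)·d_B = V + 7.3185·d_B = (-12.9140,21.7859)
sweep = 180° − θ = 64.4479°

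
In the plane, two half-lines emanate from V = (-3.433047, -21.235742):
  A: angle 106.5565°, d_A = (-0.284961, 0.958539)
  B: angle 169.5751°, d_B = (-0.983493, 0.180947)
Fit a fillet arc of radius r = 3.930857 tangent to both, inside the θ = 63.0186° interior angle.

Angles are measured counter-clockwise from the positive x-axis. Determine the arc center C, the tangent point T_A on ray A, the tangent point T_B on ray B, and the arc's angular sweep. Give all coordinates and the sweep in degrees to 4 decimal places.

bisector direction at 138.0658° = (-0.743913,0.668277)
center distance |VC| = r/sin(θ/2) = 3.930857/sin(31.5093°) = 7.521200
C = V + |VC|·bis = (-9.0282,-16.2095)
T_A = V + ((C−V)·d_A)·d_A = V + 6.4122·d_A = (-5.2603,-15.0894)
T_B = V + ((C−V)·d_B)·d_B = V + 6.4122·d_B = (-9.7394,-20.0755)
sweep = 180° − θ = 116.9814°

center=(-9.0282,-16.2095) T_A=(-5.2603,-15.0894) T_B=(-9.7394,-20.0755) sweep=116.9814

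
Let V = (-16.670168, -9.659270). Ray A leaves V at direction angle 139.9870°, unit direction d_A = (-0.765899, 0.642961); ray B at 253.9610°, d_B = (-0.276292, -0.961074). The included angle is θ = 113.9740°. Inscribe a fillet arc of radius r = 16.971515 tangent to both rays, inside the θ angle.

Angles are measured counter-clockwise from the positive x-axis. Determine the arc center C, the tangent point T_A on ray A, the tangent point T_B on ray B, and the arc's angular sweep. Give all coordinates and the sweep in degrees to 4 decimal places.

bisector direction at 196.9740° = (-0.956437,-0.291938)
center distance |VC| = r/sin(θ/2) = 16.971515/sin(56.9870°) = 20.239194
C = V + |VC|·bis = (-36.0277,-15.5679)
T_A = V + ((C−V)·d_A)·d_A = V + 11.0269·d_A = (-25.1157,-2.5694)
T_B = V + ((C−V)·d_B)·d_B = V + 11.0269·d_B = (-19.7168,-20.2569)
sweep = 180° − θ = 66.0260°

center=(-36.0277,-15.5679) T_A=(-25.1157,-2.5694) T_B=(-19.7168,-20.2569) sweep=66.0260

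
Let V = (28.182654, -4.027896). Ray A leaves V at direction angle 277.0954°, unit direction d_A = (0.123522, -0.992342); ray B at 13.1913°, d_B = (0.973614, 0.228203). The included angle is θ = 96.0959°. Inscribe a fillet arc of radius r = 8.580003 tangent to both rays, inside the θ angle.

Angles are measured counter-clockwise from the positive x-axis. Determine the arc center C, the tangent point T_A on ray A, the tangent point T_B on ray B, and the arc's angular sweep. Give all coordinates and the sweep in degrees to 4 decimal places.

center=(37.6496,-10.6215) T_A=(29.1353,-11.6813) T_B=(35.6916,-2.2679) sweep=83.9041

bisector direction at 325.1433° = (0.820585,-0.571525)
center distance |VC| = r/sin(θ/2) = 8.580003/sin(48.0480°) = 11.536843
C = V + |VC|·bis = (37.6496,-10.6215)
T_A = V + ((C−V)·d_A)·d_A = V + 7.7125·d_A = (29.1353,-11.6813)
T_B = V + ((C−V)·d_B)·d_B = V + 7.7125·d_B = (35.6916,-2.2679)
sweep = 180° − θ = 83.9041°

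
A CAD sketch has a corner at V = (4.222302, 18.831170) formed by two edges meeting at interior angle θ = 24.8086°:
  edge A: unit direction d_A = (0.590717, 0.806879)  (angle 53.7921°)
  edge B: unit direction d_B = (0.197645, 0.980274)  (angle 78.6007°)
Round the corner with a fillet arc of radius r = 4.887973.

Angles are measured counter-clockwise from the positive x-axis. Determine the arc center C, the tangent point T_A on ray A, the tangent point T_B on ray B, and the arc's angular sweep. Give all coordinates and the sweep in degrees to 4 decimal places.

bisector direction at 66.1964° = (0.403603,0.914934)
center distance |VC| = r/sin(θ/2) = 4.887973/sin(12.4043°) = 22.755013
C = V + |VC|·bis = (13.4063,39.6505)
T_A = V + ((C−V)·d_A)·d_A = V + 22.2238·d_A = (17.3503,36.7631)
T_B = V + ((C−V)·d_B)·d_B = V + 22.2238·d_B = (8.6147,40.6166)
sweep = 180° − θ = 155.1914°

center=(13.4063,39.6505) T_A=(17.3503,36.7631) T_B=(8.6147,40.6166) sweep=155.1914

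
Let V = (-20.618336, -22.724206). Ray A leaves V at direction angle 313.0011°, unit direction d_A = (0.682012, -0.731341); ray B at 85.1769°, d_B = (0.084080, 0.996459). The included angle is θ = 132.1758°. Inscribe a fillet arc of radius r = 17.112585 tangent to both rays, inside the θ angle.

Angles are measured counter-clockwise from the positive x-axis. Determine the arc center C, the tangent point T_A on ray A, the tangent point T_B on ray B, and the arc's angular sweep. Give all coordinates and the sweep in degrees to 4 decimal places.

bisector direction at 19.0890° = (0.945012,0.327036)
center distance |VC| = r/sin(θ/2) = 17.112585/sin(66.0879°) = 18.719292
C = V + |VC|·bis = (-2.9284,-16.6023)
T_A = V + ((C−V)·d_A)·d_A = V + 7.5876·d_A = (-15.4435,-28.2733)
T_B = V + ((C−V)·d_B)·d_B = V + 7.5876·d_B = (-19.9804,-15.1635)
sweep = 180° − θ = 47.8242°

center=(-2.9284,-16.6023) T_A=(-15.4435,-28.2733) T_B=(-19.9804,-15.1635) sweep=47.8242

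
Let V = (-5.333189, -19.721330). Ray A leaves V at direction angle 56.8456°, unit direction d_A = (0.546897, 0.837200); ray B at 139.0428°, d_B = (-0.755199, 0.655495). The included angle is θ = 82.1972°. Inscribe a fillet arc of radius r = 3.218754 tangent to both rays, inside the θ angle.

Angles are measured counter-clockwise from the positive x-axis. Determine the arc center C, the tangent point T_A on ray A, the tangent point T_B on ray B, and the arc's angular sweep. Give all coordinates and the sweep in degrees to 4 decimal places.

center=(-6.0099,-14.8718) T_A=(-3.3152,-16.6321) T_B=(-8.1198,-17.3026) sweep=97.8028

bisector direction at 97.9442° = (-0.138209,0.990403)
center distance |VC| = r/sin(θ/2) = 3.218754/sin(41.0986°) = 4.896510
C = V + |VC|·bis = (-6.0099,-14.8718)
T_A = V + ((C−V)·d_A)·d_A = V + 3.6899·d_A = (-3.3152,-16.6321)
T_B = V + ((C−V)·d_B)·d_B = V + 3.6899·d_B = (-8.1198,-17.3026)
sweep = 180° − θ = 97.8028°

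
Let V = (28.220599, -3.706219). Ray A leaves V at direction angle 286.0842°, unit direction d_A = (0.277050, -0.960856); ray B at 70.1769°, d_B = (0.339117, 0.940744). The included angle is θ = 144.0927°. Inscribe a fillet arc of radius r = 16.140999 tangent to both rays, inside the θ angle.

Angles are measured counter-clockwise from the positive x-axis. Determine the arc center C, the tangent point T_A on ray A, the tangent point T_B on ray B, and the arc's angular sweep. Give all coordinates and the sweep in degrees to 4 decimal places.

bisector direction at 358.1306° = (0.999468,-0.032622)
center distance |VC| = r/sin(θ/2) = 16.140999/sin(72.0464°) = 16.967196
C = V + |VC|·bis = (45.1788,-4.2597)
T_A = V + ((C−V)·d_A)·d_A = V + 5.2301·d_A = (29.6696,-8.7316)
T_B = V + ((C−V)·d_B)·d_B = V + 5.2301·d_B = (29.9942,1.2140)
sweep = 180° − θ = 35.9073°

center=(45.1788,-4.2597) T_A=(29.6696,-8.7316) T_B=(29.9942,1.2140) sweep=35.9073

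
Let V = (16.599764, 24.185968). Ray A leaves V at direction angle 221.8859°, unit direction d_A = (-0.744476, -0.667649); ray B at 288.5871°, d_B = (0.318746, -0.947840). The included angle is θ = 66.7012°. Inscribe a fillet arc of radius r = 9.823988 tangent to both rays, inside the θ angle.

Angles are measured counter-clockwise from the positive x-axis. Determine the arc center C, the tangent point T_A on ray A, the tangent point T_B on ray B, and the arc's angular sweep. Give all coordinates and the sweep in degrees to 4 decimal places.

center=(12.0461,6.9063) T_A=(5.4871,14.2201) T_B=(21.3576,10.0377) sweep=113.2988

bisector direction at 255.2365° = (-0.254830,-0.966986)
center distance |VC| = r/sin(θ/2) = 9.823988/sin(33.3506°) = 17.869570
C = V + |VC|·bis = (12.0461,6.9063)
T_A = V + ((C−V)·d_A)·d_A = V + 14.9268·d_A = (5.4871,14.2201)
T_B = V + ((C−V)·d_B)·d_B = V + 14.9268·d_B = (21.3576,10.0377)
sweep = 180° − θ = 113.2988°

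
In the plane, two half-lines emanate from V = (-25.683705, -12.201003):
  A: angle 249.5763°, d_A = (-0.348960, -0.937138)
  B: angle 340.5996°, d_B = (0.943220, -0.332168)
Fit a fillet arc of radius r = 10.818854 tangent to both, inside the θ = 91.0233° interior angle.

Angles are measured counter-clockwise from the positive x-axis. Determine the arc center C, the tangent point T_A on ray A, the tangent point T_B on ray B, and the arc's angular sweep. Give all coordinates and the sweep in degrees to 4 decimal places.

bisector direction at 295.0879° = (0.424009,-0.905658)
center distance |VC| = r/sin(θ/2) = 10.818854/sin(45.5117°) = 15.165350
C = V + |VC|·bis = (-19.2535,-25.9356)
T_A = V + ((C−V)·d_A)·d_A = V + 10.6273·d_A = (-29.3922,-22.1603)
T_B = V + ((C−V)·d_B)·d_B = V + 10.6273·d_B = (-15.6598,-15.7311)
sweep = 180° − θ = 88.9767°

center=(-19.2535,-25.9356) T_A=(-29.3922,-22.1603) T_B=(-15.6598,-15.7311) sweep=88.9767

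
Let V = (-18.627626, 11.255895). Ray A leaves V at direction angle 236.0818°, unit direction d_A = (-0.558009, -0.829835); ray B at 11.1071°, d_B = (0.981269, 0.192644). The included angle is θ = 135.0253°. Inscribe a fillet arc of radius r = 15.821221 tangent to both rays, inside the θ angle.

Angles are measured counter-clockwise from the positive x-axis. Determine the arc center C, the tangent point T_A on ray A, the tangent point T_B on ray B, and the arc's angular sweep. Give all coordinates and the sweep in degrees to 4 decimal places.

center=(-9.1532,-3.0073) T_A=(-22.2822,5.8211) T_B=(-12.2010,12.5176) sweep=44.9747

bisector direction at 303.5945° = (0.553311,-0.832975)
center distance |VC| = r/sin(θ/2) = 15.821221/sin(67.5126°) = 17.123201
C = V + |VC|·bis = (-9.1532,-3.0073)
T_A = V + ((C−V)·d_A)·d_A = V + 6.5493·d_A = (-22.2822,5.8211)
T_B = V + ((C−V)·d_B)·d_B = V + 6.5493·d_B = (-12.2010,12.5176)
sweep = 180° − θ = 44.9747°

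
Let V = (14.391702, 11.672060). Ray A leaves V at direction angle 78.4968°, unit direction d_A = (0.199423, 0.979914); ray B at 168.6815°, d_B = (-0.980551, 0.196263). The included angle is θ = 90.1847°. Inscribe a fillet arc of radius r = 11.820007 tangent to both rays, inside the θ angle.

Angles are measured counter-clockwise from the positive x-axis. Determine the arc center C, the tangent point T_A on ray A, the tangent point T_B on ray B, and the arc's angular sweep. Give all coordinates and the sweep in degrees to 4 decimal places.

center=(5.1587,25.5745) T_A=(16.7413,23.2174) T_B=(2.8389,13.9844) sweep=89.8153

bisector direction at 123.5891° = (-0.553234,0.833026)
center distance |VC| = r/sin(θ/2) = 11.820007/sin(45.0924°) = 16.689136
C = V + |VC|·bis = (5.1587,25.5745)
T_A = V + ((C−V)·d_A)·d_A = V + 11.7820·d_A = (16.7413,23.2174)
T_B = V + ((C−V)·d_B)·d_B = V + 11.7820·d_B = (2.8389,13.9844)
sweep = 180° − θ = 89.8153°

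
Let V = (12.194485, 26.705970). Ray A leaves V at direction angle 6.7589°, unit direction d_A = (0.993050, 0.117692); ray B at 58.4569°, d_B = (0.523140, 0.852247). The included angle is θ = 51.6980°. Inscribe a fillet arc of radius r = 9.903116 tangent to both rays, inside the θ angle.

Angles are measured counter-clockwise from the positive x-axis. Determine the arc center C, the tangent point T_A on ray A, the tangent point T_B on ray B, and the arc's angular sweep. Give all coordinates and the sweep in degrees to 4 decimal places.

bisector direction at 32.6079° = (0.842378,0.538887)
center distance |VC| = r/sin(θ/2) = 9.903116/sin(25.8490°) = 22.713522
C = V + |VC|·bis = (31.3279,38.9460)
T_A = V + ((C−V)·d_A)·d_A = V + 20.4409·d_A = (32.4934,29.1117)
T_B = V + ((C−V)·d_B)·d_B = V + 20.4409·d_B = (22.8880,44.1267)
sweep = 180° − θ = 128.3020°

center=(31.3279,38.9460) T_A=(32.4934,29.1117) T_B=(22.8880,44.1267) sweep=128.3020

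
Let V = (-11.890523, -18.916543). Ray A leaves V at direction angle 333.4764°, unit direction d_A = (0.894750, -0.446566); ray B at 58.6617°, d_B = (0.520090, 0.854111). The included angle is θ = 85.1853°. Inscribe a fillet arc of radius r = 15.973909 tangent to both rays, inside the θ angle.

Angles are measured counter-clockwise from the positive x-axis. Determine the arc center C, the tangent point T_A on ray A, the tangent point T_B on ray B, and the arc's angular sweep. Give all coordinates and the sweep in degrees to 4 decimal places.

bisector direction at 16.0691° = (0.960929,0.276796)
center distance |VC| = r/sin(θ/2) = 15.973909/sin(42.5926°) = 23.602755
C = V + |VC|·bis = (10.7900,-12.3834)
T_A = V + ((C−V)·d_A)·d_A = V + 17.3760·d_A = (3.6566,-26.6761)
T_B = V + ((C−V)·d_B)·d_B = V + 17.3760·d_B = (-2.8535,-4.0755)
sweep = 180° − θ = 94.8147°

center=(10.7900,-12.3834) T_A=(3.6566,-26.6761) T_B=(-2.8535,-4.0755) sweep=94.8147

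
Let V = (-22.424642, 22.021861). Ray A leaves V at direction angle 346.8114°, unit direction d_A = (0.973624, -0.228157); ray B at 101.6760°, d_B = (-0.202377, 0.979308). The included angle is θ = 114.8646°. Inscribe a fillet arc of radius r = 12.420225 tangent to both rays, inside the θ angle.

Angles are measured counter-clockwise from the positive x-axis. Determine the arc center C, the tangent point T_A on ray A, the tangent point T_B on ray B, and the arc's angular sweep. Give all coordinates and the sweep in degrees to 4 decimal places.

bisector direction at 44.2437° = (0.716379,0.697712)
center distance |VC| = r/sin(θ/2) = 12.420225/sin(57.4323°) = 14.737629
C = V + |VC|·bis = (-11.8669,32.3045)
T_A = V + ((C−V)·d_A)·d_A = V + 7.9332·d_A = (-14.7007,20.2118)
T_B = V + ((C−V)·d_B)·d_B = V + 7.9332·d_B = (-24.0301,29.7909)
sweep = 180° − θ = 65.1354°

center=(-11.8669,32.3045) T_A=(-14.7007,20.2118) T_B=(-24.0301,29.7909) sweep=65.1354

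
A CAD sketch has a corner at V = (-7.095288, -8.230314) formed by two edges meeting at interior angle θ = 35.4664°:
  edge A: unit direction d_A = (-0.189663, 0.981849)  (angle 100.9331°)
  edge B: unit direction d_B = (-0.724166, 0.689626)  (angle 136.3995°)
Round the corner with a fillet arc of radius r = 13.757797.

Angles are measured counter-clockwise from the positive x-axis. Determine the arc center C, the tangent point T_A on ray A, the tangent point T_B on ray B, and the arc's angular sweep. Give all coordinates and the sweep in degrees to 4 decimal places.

center=(-28.7632,31.4022) T_A=(-15.2551,34.0116) T_B=(-38.2509,21.4393) sweep=144.5336

bisector direction at 118.6663° = (-0.479707,0.877428)
center distance |VC| = r/sin(θ/2) = 13.757797/sin(17.7332°) = 45.168986
C = V + |VC|·bis = (-28.7632,31.4022)
T_A = V + ((C−V)·d_A)·d_A = V + 43.0228·d_A = (-15.2551,34.0116)
T_B = V + ((C−V)·d_B)·d_B = V + 43.0228·d_B = (-38.2509,21.4393)
sweep = 180° − θ = 144.5336°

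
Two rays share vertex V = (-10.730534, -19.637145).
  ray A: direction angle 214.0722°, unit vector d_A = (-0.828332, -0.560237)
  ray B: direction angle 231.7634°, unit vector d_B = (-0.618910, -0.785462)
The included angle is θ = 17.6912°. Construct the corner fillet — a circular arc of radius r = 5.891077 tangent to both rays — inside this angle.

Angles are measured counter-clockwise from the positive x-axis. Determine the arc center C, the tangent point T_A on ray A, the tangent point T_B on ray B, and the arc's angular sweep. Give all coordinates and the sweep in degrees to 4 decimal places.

center=(-38.7864,-45.7245) T_A=(-42.0868,-40.8448) T_B=(-34.1592,-49.3706) sweep=162.3088

bisector direction at 222.9178° = (-0.732331,-0.680948)
center distance |VC| = r/sin(θ/2) = 5.891077/sin(8.8456°) = 38.310394
C = V + |VC|·bis = (-38.7864,-45.7245)
T_A = V + ((C−V)·d_A)·d_A = V + 37.8547·d_A = (-42.0868,-40.8448)
T_B = V + ((C−V)·d_B)·d_B = V + 37.8547·d_B = (-34.1592,-49.3706)
sweep = 180° − θ = 162.3088°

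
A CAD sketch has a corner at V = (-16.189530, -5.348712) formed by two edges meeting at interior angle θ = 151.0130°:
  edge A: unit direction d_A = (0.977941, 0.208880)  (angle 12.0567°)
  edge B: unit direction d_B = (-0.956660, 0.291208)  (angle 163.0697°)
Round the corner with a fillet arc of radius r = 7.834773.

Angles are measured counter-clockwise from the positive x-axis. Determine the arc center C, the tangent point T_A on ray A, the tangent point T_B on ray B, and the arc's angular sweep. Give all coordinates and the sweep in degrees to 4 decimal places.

bisector direction at 87.5632° = (0.042517,0.999096)
center distance |VC| = r/sin(θ/2) = 7.834773/sin(75.5065°) = 8.092302
C = V + |VC|·bis = (-15.8455,2.7363)
T_A = V + ((C−V)·d_A)·d_A = V + 2.0253·d_A = (-14.2089,-4.9257)
T_B = V + ((C−V)·d_B)·d_B = V + 2.0253·d_B = (-18.1270,-4.7589)
sweep = 180° − θ = 28.9870°

center=(-15.8455,2.7363) T_A=(-14.2089,-4.9257) T_B=(-18.1270,-4.7589) sweep=28.9870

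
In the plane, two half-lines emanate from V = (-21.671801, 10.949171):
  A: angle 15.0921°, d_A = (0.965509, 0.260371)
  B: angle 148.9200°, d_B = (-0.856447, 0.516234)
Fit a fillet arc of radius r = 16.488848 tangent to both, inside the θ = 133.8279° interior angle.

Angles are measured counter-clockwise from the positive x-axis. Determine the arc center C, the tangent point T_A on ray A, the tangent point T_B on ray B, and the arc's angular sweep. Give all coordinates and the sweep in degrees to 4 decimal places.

center=(-19.1791,28.6993) T_A=(-14.8859,12.7792) T_B=(-27.6912,14.5774) sweep=46.1721

bisector direction at 82.0061° = (0.139069,0.990283)
center distance |VC| = r/sin(θ/2) = 16.488848/sin(66.9139°) = 17.924278
C = V + |VC|·bis = (-19.1791,28.6993)
T_A = V + ((C−V)·d_A)·d_A = V + 7.0283·d_A = (-14.8859,12.7792)
T_B = V + ((C−V)·d_B)·d_B = V + 7.0283·d_B = (-27.6912,14.5774)
sweep = 180° − θ = 46.1721°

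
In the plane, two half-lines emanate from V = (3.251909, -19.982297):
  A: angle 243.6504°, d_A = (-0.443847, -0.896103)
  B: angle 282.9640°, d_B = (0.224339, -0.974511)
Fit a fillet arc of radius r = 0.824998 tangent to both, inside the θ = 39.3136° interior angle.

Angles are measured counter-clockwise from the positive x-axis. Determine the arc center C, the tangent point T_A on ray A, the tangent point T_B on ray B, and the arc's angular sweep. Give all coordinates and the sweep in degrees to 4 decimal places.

bisector direction at 263.3072° = (-0.116546,-0.993185)
center distance |VC| = r/sin(θ/2) = 0.824998/sin(19.6568°) = 2.452539
C = V + |VC|·bis = (2.9661,-22.4181)
T_A = V + ((C−V)·d_A)·d_A = V + 2.3096·d_A = (2.2268,-22.0519)
T_B = V + ((C−V)·d_B)·d_B = V + 2.3096·d_B = (3.7700,-22.2330)
sweep = 180° − θ = 140.6864°

center=(2.9661,-22.4181) T_A=(2.2268,-22.0519) T_B=(3.7700,-22.2330) sweep=140.6864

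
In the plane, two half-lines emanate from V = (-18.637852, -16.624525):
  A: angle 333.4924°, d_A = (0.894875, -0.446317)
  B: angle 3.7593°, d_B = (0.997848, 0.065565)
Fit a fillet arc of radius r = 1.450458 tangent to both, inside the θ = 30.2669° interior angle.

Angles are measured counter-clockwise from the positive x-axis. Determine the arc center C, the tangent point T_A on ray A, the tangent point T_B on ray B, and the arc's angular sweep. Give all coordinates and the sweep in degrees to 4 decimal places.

center=(-13.1911,-17.7202) T_A=(-13.8385,-19.0182) T_B=(-13.2862,-16.2729) sweep=149.7331

bisector direction at 348.6258° = (0.980360,-0.197215)
center distance |VC| = r/sin(θ/2) = 1.450458/sin(15.1334°) = 5.555860
C = V + |VC|·bis = (-13.1911,-17.7202)
T_A = V + ((C−V)·d_A)·d_A = V + 5.3632·d_A = (-13.8385,-19.0182)
T_B = V + ((C−V)·d_B)·d_B = V + 5.3632·d_B = (-13.2862,-16.2729)
sweep = 180° − θ = 149.7331°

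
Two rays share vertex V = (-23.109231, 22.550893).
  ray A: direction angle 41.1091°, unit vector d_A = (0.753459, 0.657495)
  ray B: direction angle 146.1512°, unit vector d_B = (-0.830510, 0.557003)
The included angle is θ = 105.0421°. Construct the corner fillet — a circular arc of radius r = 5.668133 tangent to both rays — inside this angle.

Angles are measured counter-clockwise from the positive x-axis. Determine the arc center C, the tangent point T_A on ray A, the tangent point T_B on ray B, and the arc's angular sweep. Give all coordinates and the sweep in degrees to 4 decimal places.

center=(-23.5615,29.6791) T_A=(-19.8347,25.4084) T_B=(-26.7186,24.9716) sweep=74.9579

bisector direction at 93.6302° = (-0.063316,0.997994)
center distance |VC| = r/sin(θ/2) = 5.668133/sin(52.5211°) = 7.142512
C = V + |VC|·bis = (-23.5615,29.6791)
T_A = V + ((C−V)·d_A)·d_A = V + 4.3460·d_A = (-19.8347,25.4084)
T_B = V + ((C−V)·d_B)·d_B = V + 4.3460·d_B = (-26.7186,24.9716)
sweep = 180° − θ = 74.9579°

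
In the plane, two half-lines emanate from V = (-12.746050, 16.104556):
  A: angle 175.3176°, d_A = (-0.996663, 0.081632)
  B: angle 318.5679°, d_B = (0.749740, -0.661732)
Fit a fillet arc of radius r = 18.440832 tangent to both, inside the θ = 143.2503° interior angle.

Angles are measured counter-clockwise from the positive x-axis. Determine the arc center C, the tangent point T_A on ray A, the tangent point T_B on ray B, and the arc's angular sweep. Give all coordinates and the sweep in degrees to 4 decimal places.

center=(-20.3564,-1.7747) T_A=(-18.8511,16.6046) T_B=(-8.1535,12.0511) sweep=36.7497

bisector direction at 246.9428° = (-0.391651,-0.920114)
center distance |VC| = r/sin(θ/2) = 18.440832/sin(71.6252°) = 19.431560
C = V + |VC|·bis = (-20.3564,-1.7747)
T_A = V + ((C−V)·d_A)·d_A = V + 6.1255·d_A = (-18.8511,16.6046)
T_B = V + ((C−V)·d_B)·d_B = V + 6.1255·d_B = (-8.1535,12.0511)
sweep = 180° − θ = 36.7497°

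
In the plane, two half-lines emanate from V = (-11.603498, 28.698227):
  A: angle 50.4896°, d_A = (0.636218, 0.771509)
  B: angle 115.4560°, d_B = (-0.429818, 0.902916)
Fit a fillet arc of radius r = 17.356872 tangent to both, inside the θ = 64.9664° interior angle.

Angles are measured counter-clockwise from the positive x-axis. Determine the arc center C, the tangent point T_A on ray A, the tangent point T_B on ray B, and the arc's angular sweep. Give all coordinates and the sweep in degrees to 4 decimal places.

bisector direction at 82.9728° = (0.122341,0.992488)
center distance |VC| = r/sin(θ/2) = 17.356872/sin(32.4832°) = 32.318775
C = V + |VC|·bis = (-7.6496,60.7742)
T_A = V + ((C−V)·d_A)·d_A = V + 27.2625·d_A = (5.7414,49.7315)
T_B = V + ((C−V)·d_B)·d_B = V + 27.2625·d_B = (-23.3214,53.3139)
sweep = 180° − θ = 115.0336°

center=(-7.6496,60.7742) T_A=(5.7414,49.7315) T_B=(-23.3214,53.3139) sweep=115.0336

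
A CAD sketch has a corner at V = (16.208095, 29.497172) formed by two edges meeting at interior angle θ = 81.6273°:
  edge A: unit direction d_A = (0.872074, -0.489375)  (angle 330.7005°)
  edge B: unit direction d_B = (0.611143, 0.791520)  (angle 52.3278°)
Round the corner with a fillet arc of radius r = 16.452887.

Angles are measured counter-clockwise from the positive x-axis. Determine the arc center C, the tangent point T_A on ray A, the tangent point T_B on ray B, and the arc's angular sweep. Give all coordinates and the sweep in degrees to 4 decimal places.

center=(40.8742,34.5219) T_A=(32.8226,20.1738) T_B=(27.8514,44.5770) sweep=98.3727

bisector direction at 11.5141° = (0.979875,0.199610)
center distance |VC| = r/sin(θ/2) = 16.452887/sin(40.8137°) = 25.172680
C = V + |VC|·bis = (40.8742,34.5219)
T_A = V + ((C−V)·d_A)·d_A = V + 19.0517·d_A = (32.8226,20.1738)
T_B = V + ((C−V)·d_B)·d_B = V + 19.0517·d_B = (27.8514,44.5770)
sweep = 180° − θ = 98.3727°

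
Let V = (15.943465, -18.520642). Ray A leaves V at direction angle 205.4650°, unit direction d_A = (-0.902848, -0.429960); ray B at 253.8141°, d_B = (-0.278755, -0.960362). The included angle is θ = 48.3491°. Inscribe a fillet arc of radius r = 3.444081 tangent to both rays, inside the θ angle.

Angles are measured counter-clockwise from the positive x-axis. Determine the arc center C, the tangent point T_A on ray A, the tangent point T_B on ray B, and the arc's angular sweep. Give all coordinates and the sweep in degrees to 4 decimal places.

center=(10.4971,-24.9290) T_A=(9.0163,-21.8195) T_B=(13.8047,-25.8891) sweep=131.6509

bisector direction at 229.6396° = (-0.647594,-0.761986)
center distance |VC| = r/sin(θ/2) = 3.444081/sin(24.1745°) = 8.410088
C = V + |VC|·bis = (10.4971,-24.9290)
T_A = V + ((C−V)·d_A)·d_A = V + 7.6725·d_A = (9.0163,-21.8195)
T_B = V + ((C−V)·d_B)·d_B = V + 7.6725·d_B = (13.8047,-25.8891)
sweep = 180° − θ = 131.6509°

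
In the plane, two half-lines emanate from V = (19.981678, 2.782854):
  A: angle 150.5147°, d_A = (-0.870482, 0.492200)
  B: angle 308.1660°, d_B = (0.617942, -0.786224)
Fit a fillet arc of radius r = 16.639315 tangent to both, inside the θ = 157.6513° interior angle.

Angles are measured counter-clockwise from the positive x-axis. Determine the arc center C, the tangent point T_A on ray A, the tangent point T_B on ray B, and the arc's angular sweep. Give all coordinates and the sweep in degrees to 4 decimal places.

bisector direction at 229.3404° = (-0.651564,-0.758593)
center distance |VC| = r/sin(θ/2) = 16.639315/sin(78.8256°) = 16.960859
C = V + |VC|·bis = (8.9306,-10.0835)
T_A = V + ((C−V)·d_A)·d_A = V + 3.2869·d_A = (17.1205,4.4007)
T_B = V + ((C−V)·d_B)·d_B = V + 3.2869·d_B = (22.0128,0.1986)
sweep = 180° − θ = 22.3487°

center=(8.9306,-10.0835) T_A=(17.1205,4.4007) T_B=(22.0128,0.1986) sweep=22.3487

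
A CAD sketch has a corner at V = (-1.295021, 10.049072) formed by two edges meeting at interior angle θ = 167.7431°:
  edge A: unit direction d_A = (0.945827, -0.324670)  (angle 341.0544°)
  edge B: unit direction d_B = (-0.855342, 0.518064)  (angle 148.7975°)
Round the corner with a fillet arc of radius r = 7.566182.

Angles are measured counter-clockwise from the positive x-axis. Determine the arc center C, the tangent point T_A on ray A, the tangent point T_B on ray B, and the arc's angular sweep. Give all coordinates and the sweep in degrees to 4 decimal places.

bisector direction at 64.9260° = (0.423789,0.905761)
center distance |VC| = r/sin(θ/2) = 7.566182/sin(83.8715°) = 7.609671
C = V + |VC|·bis = (1.9299,16.9416)
T_A = V + ((C−V)·d_A)·d_A = V + 0.8124·d_A = (-0.5266,9.7853)
T_B = V + ((C−V)·d_B)·d_B = V + 0.8124·d_B = (-1.9899,10.4699)
sweep = 180° − θ = 12.2569°

center=(1.9299,16.9416) T_A=(-0.5266,9.7853) T_B=(-1.9899,10.4699) sweep=12.2569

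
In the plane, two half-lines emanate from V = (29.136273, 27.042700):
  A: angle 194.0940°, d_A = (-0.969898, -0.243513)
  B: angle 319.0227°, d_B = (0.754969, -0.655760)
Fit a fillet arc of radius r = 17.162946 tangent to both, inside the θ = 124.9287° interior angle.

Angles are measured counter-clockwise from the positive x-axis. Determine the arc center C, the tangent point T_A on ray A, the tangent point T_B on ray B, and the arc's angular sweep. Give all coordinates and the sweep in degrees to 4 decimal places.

bisector direction at 256.5584° = (-0.232455,-0.972607)
center distance |VC| = r/sin(θ/2) = 17.162946/sin(62.4644°) = 19.355468
C = V + |VC|·bis = (24.6370,8.2174)
T_A = V + ((C−V)·d_A)·d_A = V + 8.9480·d_A = (20.4576,24.8637)
T_B = V + ((C−V)·d_B)·d_B = V + 8.9480·d_B = (35.8918,21.1749)
sweep = 180° − θ = 55.0713°

center=(24.6370,8.2174) T_A=(20.4576,24.8637) T_B=(35.8918,21.1749) sweep=55.0713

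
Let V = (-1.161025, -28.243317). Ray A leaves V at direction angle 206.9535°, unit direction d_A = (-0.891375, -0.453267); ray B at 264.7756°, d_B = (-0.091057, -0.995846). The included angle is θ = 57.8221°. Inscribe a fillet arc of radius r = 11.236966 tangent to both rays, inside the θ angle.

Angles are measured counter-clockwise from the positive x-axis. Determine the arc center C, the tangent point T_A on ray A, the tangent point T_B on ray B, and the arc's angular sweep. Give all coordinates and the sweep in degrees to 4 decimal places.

bisector direction at 235.8646° = (-0.561151,-0.827713)
center distance |VC| = r/sin(θ/2) = 11.236966/sin(28.9110°) = 23.243226
C = V + |VC|·bis = (-14.2040,-47.4820)
T_A = V + ((C−V)·d_A)·d_A = V + 20.3465·d_A = (-19.2973,-37.4657)
T_B = V + ((C−V)·d_B)·d_B = V + 20.3465·d_B = (-3.0137,-48.5052)
sweep = 180° − θ = 122.1779°

center=(-14.2040,-47.4820) T_A=(-19.2973,-37.4657) T_B=(-3.0137,-48.5052) sweep=122.1779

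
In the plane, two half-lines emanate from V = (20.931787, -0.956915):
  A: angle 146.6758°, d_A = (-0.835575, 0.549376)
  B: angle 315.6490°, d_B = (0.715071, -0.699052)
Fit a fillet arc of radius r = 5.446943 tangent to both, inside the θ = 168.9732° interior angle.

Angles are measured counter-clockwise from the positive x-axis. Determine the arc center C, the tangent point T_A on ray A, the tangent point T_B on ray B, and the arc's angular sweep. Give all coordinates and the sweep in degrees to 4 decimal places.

center=(17.5001,-5.2194) T_A=(20.4925,-0.6681) T_B=(21.3077,-1.3245) sweep=11.0268

bisector direction at 231.1624° = (-0.627115,-0.778927)
center distance |VC| = r/sin(θ/2) = 5.446943/sin(84.4866°) = 5.472259
C = V + |VC|·bis = (17.5001,-5.2194)
T_A = V + ((C−V)·d_A)·d_A = V + 0.5258·d_A = (20.4925,-0.6681)
T_B = V + ((C−V)·d_B)·d_B = V + 0.5258·d_B = (21.3077,-1.3245)
sweep = 180° − θ = 11.0268°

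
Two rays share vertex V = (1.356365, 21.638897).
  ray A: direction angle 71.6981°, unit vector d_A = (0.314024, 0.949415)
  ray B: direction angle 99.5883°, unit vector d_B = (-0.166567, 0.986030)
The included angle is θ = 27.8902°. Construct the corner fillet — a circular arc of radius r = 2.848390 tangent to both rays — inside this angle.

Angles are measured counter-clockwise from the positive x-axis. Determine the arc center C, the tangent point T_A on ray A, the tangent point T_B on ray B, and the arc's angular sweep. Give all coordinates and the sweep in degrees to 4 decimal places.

bisector direction at 85.6432° = (0.075967,0.997110)
center distance |VC| = r/sin(θ/2) = 2.848390/sin(13.9451°) = 11.819435
C = V + |VC|·bis = (2.2543,33.4242)
T_A = V + ((C−V)·d_A)·d_A = V + 11.4711·d_A = (4.9586,32.5297)
T_B = V + ((C−V)·d_B)·d_B = V + 11.4711·d_B = (-0.5543,32.9497)
sweep = 180° − θ = 152.1098°

center=(2.2543,33.4242) T_A=(4.9586,32.5297) T_B=(-0.5543,32.9497) sweep=152.1098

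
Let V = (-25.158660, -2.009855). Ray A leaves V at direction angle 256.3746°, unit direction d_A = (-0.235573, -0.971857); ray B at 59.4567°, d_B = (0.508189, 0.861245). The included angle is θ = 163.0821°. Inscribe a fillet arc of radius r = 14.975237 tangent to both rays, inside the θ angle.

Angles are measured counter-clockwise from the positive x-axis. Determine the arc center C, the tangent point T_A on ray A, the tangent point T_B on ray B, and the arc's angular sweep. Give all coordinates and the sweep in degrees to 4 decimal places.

center=(-11.1295,-7.7020) T_A=(-25.6833,-4.1743) T_B=(-24.0269,-0.0918) sweep=16.9179

bisector direction at 337.9156° = (0.926631,-0.375971)
center distance |VC| = r/sin(θ/2) = 14.975237/sin(81.5410°) = 15.139937
C = V + |VC|·bis = (-11.1295,-7.7020)
T_A = V + ((C−V)·d_A)·d_A = V + 2.2271·d_A = (-25.6833,-4.1743)
T_B = V + ((C−V)·d_B)·d_B = V + 2.2271·d_B = (-24.0269,-0.0918)
sweep = 180° − θ = 16.9179°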